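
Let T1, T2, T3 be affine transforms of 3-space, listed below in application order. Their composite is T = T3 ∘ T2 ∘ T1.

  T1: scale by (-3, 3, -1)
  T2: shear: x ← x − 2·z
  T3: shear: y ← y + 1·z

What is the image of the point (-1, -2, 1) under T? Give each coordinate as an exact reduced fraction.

T(p) = (5, -7, -1)

T1 scale by (-3, 3, -1): (-1, -2, 1) → (3, -6, -1)
T2 shear: x ← x − 2·z: (3, -6, -1) → (5, -6, -1)
T3 shear: y ← y + 1·z: (5, -6, -1) → (5, -7, -1)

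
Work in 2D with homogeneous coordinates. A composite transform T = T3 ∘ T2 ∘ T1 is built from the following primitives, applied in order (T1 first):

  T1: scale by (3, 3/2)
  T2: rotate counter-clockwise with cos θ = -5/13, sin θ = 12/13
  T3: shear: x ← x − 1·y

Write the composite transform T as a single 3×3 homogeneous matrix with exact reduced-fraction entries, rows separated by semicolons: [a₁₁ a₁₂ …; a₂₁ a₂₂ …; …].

T = [-51/13 -21/26 0; 36/13 -15/26 0; 0 0 1]

T1 = [3 0 0; 0 3/2 0; 0 0 1]
T2·T1 = [-15/13 -18/13 0; 36/13 -15/26 0; 0 0 1]
T3·…·T1 = [-51/13 -21/26 0; 36/13 -15/26 0; 0 0 1]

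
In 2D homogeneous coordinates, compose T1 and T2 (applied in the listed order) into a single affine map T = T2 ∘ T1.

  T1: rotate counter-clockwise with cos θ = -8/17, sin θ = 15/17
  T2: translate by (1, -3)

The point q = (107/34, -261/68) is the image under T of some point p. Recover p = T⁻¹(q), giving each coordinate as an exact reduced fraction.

T1 = [-8/17 -15/17 0; 15/17 -8/17 0; 0 0 1]
T2·T1 = [-8/17 -15/17 1; 15/17 -8/17 -3; 0 0 1]
det M = 1; M⁻¹ = [-8/17 15/17 53/17; -15/17 -8/17 -9/17; 0 0 1]
M⁻¹ · (107/34, -261/68)ᵀ = (-7/4, -3/2)ᵀ

p = (-7/4, -3/2)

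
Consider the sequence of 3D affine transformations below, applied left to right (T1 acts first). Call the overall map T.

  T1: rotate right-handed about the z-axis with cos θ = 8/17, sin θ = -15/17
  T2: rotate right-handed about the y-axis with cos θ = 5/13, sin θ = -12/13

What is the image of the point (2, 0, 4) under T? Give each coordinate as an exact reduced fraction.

T1 rotate right-handed about the z-axis with cos θ = 8/17, sin θ = -15/17: (2, 0, 4) → (16/17, -30/17, 4)
T2 rotate right-handed about the y-axis with cos θ = 5/13, sin θ = -12/13: (16/17, -30/17, 4) → (-736/221, -30/17, 532/221)

T(p) = (-736/221, -30/17, 532/221)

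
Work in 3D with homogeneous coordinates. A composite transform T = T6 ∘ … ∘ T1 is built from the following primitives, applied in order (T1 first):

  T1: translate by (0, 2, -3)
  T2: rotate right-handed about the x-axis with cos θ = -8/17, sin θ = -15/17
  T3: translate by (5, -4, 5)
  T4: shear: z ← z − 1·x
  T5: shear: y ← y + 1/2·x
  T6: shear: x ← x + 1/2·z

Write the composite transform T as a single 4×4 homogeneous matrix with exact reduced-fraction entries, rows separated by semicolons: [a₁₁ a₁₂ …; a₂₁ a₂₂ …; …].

T = [1/2 -15/34 -4/17 82/17; 1/2 -8/17 15/17 -173/34; -1 -15/17 -8/17 -6/17; 0 0 0 1]

T1 = [1 0 0 0; 0 1 0 2; 0 0 1 -3; 0 0 0 1]
T2·T1 = [1 0 0 0; 0 -8/17 15/17 -61/17; 0 -15/17 -8/17 -6/17; 0 0 0 1]
T3·…·T1 = [1 0 0 5; 0 -8/17 15/17 -129/17; 0 -15/17 -8/17 79/17; 0 0 0 1]
T4·…·T1 = [1 0 0 5; 0 -8/17 15/17 -129/17; -1 -15/17 -8/17 -6/17; 0 0 0 1]
T5·…·T1 = [1 0 0 5; 1/2 -8/17 15/17 -173/34; -1 -15/17 -8/17 -6/17; 0 0 0 1]
T6·…·T1 = [1/2 -15/34 -4/17 82/17; 1/2 -8/17 15/17 -173/34; -1 -15/17 -8/17 -6/17; 0 0 0 1]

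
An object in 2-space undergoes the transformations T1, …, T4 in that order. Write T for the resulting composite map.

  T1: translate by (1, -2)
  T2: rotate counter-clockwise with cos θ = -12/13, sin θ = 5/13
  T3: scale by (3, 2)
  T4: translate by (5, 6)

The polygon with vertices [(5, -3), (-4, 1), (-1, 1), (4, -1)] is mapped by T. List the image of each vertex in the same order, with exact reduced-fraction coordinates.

image vertices: (-76/13, 258/13), (188/13, 72/13), (80/13, 102/13), (-70/13, 200/13)

T1 translate by (1, -2): (5, -3) → (6, -5); (-4, 1) → (-3, -1); (-1, 1) → (0, -1); (4, -1) → (5, -3)
T2 rotate counter-clockwise with cos θ = -12/13, sin θ = 5/13: (6, -5) → (-47/13, 90/13); (-3, -1) → (41/13, -3/13); (0, -1) → (5/13, 12/13); (5, -3) → (-45/13, 61/13)
T3 scale by (3, 2): (-47/13, 90/13) → (-141/13, 180/13); (41/13, -3/13) → (123/13, -6/13); (5/13, 12/13) → (15/13, 24/13); (-45/13, 61/13) → (-135/13, 122/13)
T4 translate by (5, 6): (-141/13, 180/13) → (-76/13, 258/13); (123/13, -6/13) → (188/13, 72/13); (15/13, 24/13) → (80/13, 102/13); (-135/13, 122/13) → (-70/13, 200/13)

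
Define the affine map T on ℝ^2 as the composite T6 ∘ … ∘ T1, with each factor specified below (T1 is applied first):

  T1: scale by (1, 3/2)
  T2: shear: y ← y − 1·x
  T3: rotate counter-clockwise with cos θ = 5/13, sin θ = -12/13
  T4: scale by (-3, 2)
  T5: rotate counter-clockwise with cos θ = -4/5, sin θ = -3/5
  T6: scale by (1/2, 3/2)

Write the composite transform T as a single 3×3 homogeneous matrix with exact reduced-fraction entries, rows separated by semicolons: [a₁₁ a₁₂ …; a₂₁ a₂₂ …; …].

T = [-93/65 261/130 0; 219/130 153/65 0; 0 0 1]

T1 = [1 0 0; 0 3/2 0; 0 0 1]
T2·T1 = [1 0 0; -1 3/2 0; 0 0 1]
T3·…·T1 = [-7/13 18/13 0; -17/13 15/26 0; 0 0 1]
T4·…·T1 = [21/13 -54/13 0; -34/13 15/13 0; 0 0 1]
T5·…·T1 = [-186/65 261/65 0; 73/65 102/65 0; 0 0 1]
T6·…·T1 = [-93/65 261/130 0; 219/130 153/65 0; 0 0 1]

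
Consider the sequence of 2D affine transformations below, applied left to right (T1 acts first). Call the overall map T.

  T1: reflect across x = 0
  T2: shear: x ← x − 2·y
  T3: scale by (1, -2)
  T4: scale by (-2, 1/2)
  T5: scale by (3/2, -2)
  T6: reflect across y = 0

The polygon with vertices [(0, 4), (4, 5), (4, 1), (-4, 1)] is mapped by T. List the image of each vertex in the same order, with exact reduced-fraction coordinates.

image vertices: (24, -8), (42, -10), (18, -2), (-6, -2)

T1 reflect across x = 0: (0, 4) → (0, 4); (4, 5) → (-4, 5); (4, 1) → (-4, 1); (-4, 1) → (4, 1)
T2 shear: x ← x − 2·y: (0, 4) → (-8, 4); (-4, 5) → (-14, 5); (-4, 1) → (-6, 1); (4, 1) → (2, 1)
T3 scale by (1, -2): (-8, 4) → (-8, -8); (-14, 5) → (-14, -10); (-6, 1) → (-6, -2); (2, 1) → (2, -2)
T4 scale by (-2, 1/2): (-8, -8) → (16, -4); (-14, -10) → (28, -5); (-6, -2) → (12, -1); (2, -2) → (-4, -1)
T5 scale by (3/2, -2): (16, -4) → (24, 8); (28, -5) → (42, 10); (12, -1) → (18, 2); (-4, -1) → (-6, 2)
T6 reflect across y = 0: (24, 8) → (24, -8); (42, 10) → (42, -10); (18, 2) → (18, -2); (-6, 2) → (-6, -2)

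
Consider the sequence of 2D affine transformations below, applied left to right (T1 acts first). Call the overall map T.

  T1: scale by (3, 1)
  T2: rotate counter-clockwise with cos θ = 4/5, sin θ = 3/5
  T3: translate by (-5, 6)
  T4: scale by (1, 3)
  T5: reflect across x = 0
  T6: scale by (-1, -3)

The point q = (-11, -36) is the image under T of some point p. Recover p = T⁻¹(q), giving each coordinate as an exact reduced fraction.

T1 = [3 0 0; 0 1 0; 0 0 1]
T2·T1 = [12/5 -3/5 0; 9/5 4/5 0; 0 0 1]
T3·…·T1 = [12/5 -3/5 -5; 9/5 4/5 6; 0 0 1]
T4·…·T1 = [12/5 -3/5 -5; 27/5 12/5 18; 0 0 1]
T5·…·T1 = [-12/5 3/5 5; 27/5 12/5 18; 0 0 1]
T6·…·T1 = [12/5 -3/5 -5; -81/5 -36/5 -54; 0 0 1]
det M = -27; M⁻¹ = [4/15 -1/45 2/15; -3/5 -4/45 -39/5; 0 0 1]
M⁻¹ · (-11, -36)ᵀ = (-2, 2)ᵀ

p = (-2, 2)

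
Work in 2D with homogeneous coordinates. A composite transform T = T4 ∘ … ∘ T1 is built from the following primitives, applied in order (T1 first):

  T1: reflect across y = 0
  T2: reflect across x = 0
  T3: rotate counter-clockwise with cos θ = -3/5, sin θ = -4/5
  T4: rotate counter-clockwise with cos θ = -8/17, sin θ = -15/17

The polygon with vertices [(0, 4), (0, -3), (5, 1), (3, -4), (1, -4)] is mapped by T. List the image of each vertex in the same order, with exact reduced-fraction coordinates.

T1 reflect across y = 0: (0, 4) → (0, -4); (0, -3) → (0, 3); (5, 1) → (5, -1); (3, -4) → (3, 4); (1, -4) → (1, 4)
T2 reflect across x = 0: (0, -4) → (0, -4); (0, 3) → (0, 3); (5, -1) → (-5, -1); (3, 4) → (-3, 4); (1, 4) → (-1, 4)
T3 rotate counter-clockwise with cos θ = -3/5, sin θ = -4/5: (0, -4) → (-16/5, 12/5); (0, 3) → (12/5, -9/5); (-5, -1) → (11/5, 23/5); (-3, 4) → (5, 0); (-1, 4) → (19/5, -8/5)
T4 rotate counter-clockwise with cos θ = -8/17, sin θ = -15/17: (-16/5, 12/5) → (308/85, 144/85); (12/5, -9/5) → (-231/85, -108/85); (11/5, 23/5) → (257/85, -349/85); (5, 0) → (-40/17, -75/17); (19/5, -8/5) → (-16/5, -13/5)

image vertices: (308/85, 144/85), (-231/85, -108/85), (257/85, -349/85), (-40/17, -75/17), (-16/5, -13/5)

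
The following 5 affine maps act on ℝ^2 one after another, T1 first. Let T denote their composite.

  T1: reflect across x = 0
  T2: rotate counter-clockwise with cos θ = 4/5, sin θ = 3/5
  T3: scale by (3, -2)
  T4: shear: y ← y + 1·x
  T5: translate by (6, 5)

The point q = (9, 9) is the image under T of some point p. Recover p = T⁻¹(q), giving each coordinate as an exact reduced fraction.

p = (-1/2, -1)

T1 = [-1 0 0; 0 1 0; 0 0 1]
T2·T1 = [-4/5 -3/5 0; -3/5 4/5 0; 0 0 1]
T3·…·T1 = [-12/5 -9/5 0; 6/5 -8/5 0; 0 0 1]
T4·…·T1 = [-12/5 -9/5 0; -6/5 -17/5 0; 0 0 1]
T5·…·T1 = [-12/5 -9/5 6; -6/5 -17/5 5; 0 0 1]
det M = 6; M⁻¹ = [-17/30 3/10 19/10; 1/5 -2/5 4/5; 0 0 1]
M⁻¹ · (9, 9)ᵀ = (-1/2, -1)ᵀ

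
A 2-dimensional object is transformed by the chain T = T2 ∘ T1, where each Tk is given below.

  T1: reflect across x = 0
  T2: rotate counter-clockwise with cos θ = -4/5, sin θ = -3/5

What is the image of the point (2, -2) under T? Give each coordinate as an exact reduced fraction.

T(p) = (2/5, 14/5)

T1 reflect across x = 0: (2, -2) → (-2, -2)
T2 rotate counter-clockwise with cos θ = -4/5, sin θ = -3/5: (-2, -2) → (2/5, 14/5)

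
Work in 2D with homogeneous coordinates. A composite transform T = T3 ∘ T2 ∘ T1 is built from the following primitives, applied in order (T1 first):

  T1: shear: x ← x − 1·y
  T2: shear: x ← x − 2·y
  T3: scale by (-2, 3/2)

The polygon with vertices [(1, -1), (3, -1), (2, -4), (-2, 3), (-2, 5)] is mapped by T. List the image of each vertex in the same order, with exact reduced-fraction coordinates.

image vertices: (-8, -3/2), (-12, -3/2), (-28, -6), (22, 9/2), (34, 15/2)

T1 shear: x ← x − 1·y: (1, -1) → (2, -1); (3, -1) → (4, -1); (2, -4) → (6, -4); (-2, 3) → (-5, 3); (-2, 5) → (-7, 5)
T2 shear: x ← x − 2·y: (2, -1) → (4, -1); (4, -1) → (6, -1); (6, -4) → (14, -4); (-5, 3) → (-11, 3); (-7, 5) → (-17, 5)
T3 scale by (-2, 3/2): (4, -1) → (-8, -3/2); (6, -1) → (-12, -3/2); (14, -4) → (-28, -6); (-11, 3) → (22, 9/2); (-17, 5) → (34, 15/2)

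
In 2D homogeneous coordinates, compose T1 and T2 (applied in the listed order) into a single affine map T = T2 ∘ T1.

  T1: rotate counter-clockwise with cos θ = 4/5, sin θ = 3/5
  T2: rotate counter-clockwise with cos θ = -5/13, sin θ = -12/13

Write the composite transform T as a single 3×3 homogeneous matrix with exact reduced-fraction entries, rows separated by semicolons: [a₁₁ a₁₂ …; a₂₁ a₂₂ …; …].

T = [16/65 63/65 0; -63/65 16/65 0; 0 0 1]

T1 = [4/5 -3/5 0; 3/5 4/5 0; 0 0 1]
T2·T1 = [16/65 63/65 0; -63/65 16/65 0; 0 0 1]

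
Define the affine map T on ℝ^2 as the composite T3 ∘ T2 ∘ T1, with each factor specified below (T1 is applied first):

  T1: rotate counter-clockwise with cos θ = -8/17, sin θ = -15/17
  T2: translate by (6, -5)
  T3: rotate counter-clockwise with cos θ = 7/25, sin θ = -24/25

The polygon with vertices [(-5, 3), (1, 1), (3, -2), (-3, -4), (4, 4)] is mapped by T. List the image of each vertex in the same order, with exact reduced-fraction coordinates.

T1 rotate counter-clockwise with cos θ = -8/17, sin θ = -15/17: (-5, 3) → (5, 3); (1, 1) → (7/17, -23/17); (3, -2) → (-54/17, -29/17); (-3, -4) → (-36/17, 77/17); (4, 4) → (28/17, -92/17)
T2 translate by (6, -5): (5, 3) → (11, -2); (7/17, -23/17) → (109/17, -108/17); (-54/17, -29/17) → (48/17, -114/17); (-36/17, 77/17) → (66/17, -8/17); (28/17, -92/17) → (130/17, -177/17)
T3 rotate counter-clockwise with cos θ = 7/25, sin θ = -24/25: (11, -2) → (29/25, -278/25); (109/17, -108/17) → (-1829/425, -3372/425); (48/17, -114/17) → (-96/17, -78/17); (66/17, -8/17) → (54/85, -328/85); (130/17, -177/17) → (-3338/425, -4359/425)

image vertices: (29/25, -278/25), (-1829/425, -3372/425), (-96/17, -78/17), (54/85, -328/85), (-3338/425, -4359/425)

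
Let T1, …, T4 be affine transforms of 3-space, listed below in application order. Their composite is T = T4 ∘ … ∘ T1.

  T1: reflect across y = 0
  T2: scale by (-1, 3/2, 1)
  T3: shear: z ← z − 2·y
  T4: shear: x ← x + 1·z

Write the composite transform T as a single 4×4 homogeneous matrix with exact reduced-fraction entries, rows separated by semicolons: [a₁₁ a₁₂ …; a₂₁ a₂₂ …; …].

T1 = [1 0 0 0; 0 -1 0 0; 0 0 1 0; 0 0 0 1]
T2·T1 = [-1 0 0 0; 0 -3/2 0 0; 0 0 1 0; 0 0 0 1]
T3·…·T1 = [-1 0 0 0; 0 -3/2 0 0; 0 3 1 0; 0 0 0 1]
T4·…·T1 = [-1 3 1 0; 0 -3/2 0 0; 0 3 1 0; 0 0 0 1]

T = [-1 3 1 0; 0 -3/2 0 0; 0 3 1 0; 0 0 0 1]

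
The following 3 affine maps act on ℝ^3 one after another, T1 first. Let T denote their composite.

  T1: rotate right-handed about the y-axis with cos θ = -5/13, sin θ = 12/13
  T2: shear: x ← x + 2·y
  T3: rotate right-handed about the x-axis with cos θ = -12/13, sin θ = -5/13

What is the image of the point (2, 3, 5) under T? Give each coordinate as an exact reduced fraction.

T1 rotate right-handed about the y-axis with cos θ = -5/13, sin θ = 12/13: (2, 3, 5) → (50/13, 3, -49/13)
T2 shear: x ← x + 2·y: (50/13, 3, -49/13) → (128/13, 3, -49/13)
T3 rotate right-handed about the x-axis with cos θ = -12/13, sin θ = -5/13: (128/13, 3, -49/13) → (128/13, -713/169, 393/169)

T(p) = (128/13, -713/169, 393/169)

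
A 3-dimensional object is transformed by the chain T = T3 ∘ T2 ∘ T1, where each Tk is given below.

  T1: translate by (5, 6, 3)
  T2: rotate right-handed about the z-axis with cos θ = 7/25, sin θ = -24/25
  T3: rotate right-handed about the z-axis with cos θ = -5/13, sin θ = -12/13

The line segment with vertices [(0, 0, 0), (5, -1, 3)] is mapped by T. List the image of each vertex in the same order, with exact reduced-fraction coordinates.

T1 translate by (5, 6, 3): (0, 0, 0) → (5, 6, 3); (5, -1, 3) → (10, 5, 6)
T2 rotate right-handed about the z-axis with cos θ = 7/25, sin θ = -24/25: (5, 6, 3) → (179/25, -78/25, 3); (10, 5, 6) → (38/5, -41/5, 6)
T3 rotate right-handed about the z-axis with cos θ = -5/13, sin θ = -12/13: (179/25, -78/25, 3) → (-1831/325, -1758/325, 3); (38/5, -41/5, 6) → (-682/65, -251/65, 6)

image vertices: (-1831/325, -1758/325, 3), (-682/65, -251/65, 6)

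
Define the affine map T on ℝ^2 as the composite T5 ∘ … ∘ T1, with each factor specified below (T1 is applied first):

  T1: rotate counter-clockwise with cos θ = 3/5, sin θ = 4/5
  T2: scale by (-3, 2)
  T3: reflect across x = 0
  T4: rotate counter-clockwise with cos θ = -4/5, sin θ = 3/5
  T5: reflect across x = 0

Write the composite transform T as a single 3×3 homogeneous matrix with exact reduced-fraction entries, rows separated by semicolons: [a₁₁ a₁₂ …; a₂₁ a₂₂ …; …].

T1 = [3/5 -4/5 0; 4/5 3/5 0; 0 0 1]
T2·T1 = [-9/5 12/5 0; 8/5 6/5 0; 0 0 1]
T3·…·T1 = [9/5 -12/5 0; 8/5 6/5 0; 0 0 1]
T4·…·T1 = [-12/5 6/5 0; -1/5 -12/5 0; 0 0 1]
T5·…·T1 = [12/5 -6/5 0; -1/5 -12/5 0; 0 0 1]

T = [12/5 -6/5 0; -1/5 -12/5 0; 0 0 1]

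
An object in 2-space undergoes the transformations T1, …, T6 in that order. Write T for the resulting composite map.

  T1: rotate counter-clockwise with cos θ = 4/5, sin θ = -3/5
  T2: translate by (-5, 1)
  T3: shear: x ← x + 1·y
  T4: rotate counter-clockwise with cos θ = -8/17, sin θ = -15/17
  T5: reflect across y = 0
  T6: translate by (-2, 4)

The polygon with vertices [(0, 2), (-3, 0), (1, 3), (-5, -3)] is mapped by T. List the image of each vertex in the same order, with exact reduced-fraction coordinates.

T1 rotate counter-clockwise with cos θ = 4/5, sin θ = -3/5: (0, 2) → (6/5, 8/5); (-3, 0) → (-12/5, 9/5); (1, 3) → (13/5, 9/5); (-5, -3) → (-29/5, 3/5)
T2 translate by (-5, 1): (6/5, 8/5) → (-19/5, 13/5); (-12/5, 9/5) → (-37/5, 14/5); (13/5, 9/5) → (-12/5, 14/5); (-29/5, 3/5) → (-54/5, 8/5)
T3 shear: x ← x + 1·y: (-19/5, 13/5) → (-6/5, 13/5); (-37/5, 14/5) → (-23/5, 14/5); (-12/5, 14/5) → (2/5, 14/5); (-54/5, 8/5) → (-46/5, 8/5)
T4 rotate counter-clockwise with cos θ = -8/17, sin θ = -15/17: (-6/5, 13/5) → (243/85, -14/85); (-23/5, 14/5) → (394/85, 233/85); (2/5, 14/5) → (194/85, -142/85); (-46/5, 8/5) → (488/85, 626/85)
T5 reflect across y = 0: (243/85, -14/85) → (243/85, 14/85); (394/85, 233/85) → (394/85, -233/85); (194/85, -142/85) → (194/85, 142/85); (488/85, 626/85) → (488/85, -626/85)
T6 translate by (-2, 4): (243/85, 14/85) → (73/85, 354/85); (394/85, -233/85) → (224/85, 107/85); (194/85, 142/85) → (24/85, 482/85); (488/85, -626/85) → (318/85, -286/85)

image vertices: (73/85, 354/85), (224/85, 107/85), (24/85, 482/85), (318/85, -286/85)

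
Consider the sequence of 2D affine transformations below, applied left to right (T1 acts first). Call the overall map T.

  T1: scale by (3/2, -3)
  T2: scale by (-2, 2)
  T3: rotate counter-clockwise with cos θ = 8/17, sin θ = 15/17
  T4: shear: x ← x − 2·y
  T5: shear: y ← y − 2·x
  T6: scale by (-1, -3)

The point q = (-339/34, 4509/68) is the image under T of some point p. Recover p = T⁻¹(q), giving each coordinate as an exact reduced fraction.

T1 = [3/2 0 0; 0 -3 0; 0 0 1]
T2·T1 = [-3 0 0; 0 -6 0; 0 0 1]
T3·…·T1 = [-24/17 90/17 0; -45/17 -48/17 0; 0 0 1]
T4·…·T1 = [66/17 186/17 0; -45/17 -48/17 0; 0 0 1]
T5·…·T1 = [66/17 186/17 0; -177/17 -420/17 0; 0 0 1]
T6·…·T1 = [-66/17 -186/17 0; 531/17 1260/17 0; 0 0 1]
det M = 54; M⁻¹ = [70/51 31/153 0; -59/102 -11/153 0; 0 0 1]
M⁻¹ · (-339/34, 4509/68)ᵀ = (-1/4, 1)ᵀ

p = (-1/4, 1)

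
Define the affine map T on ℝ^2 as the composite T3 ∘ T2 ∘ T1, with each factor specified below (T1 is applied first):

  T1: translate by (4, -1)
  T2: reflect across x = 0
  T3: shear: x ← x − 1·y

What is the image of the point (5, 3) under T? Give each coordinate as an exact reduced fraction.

T1 translate by (4, -1): (5, 3) → (9, 2)
T2 reflect across x = 0: (9, 2) → (-9, 2)
T3 shear: x ← x − 1·y: (-9, 2) → (-11, 2)

T(p) = (-11, 2)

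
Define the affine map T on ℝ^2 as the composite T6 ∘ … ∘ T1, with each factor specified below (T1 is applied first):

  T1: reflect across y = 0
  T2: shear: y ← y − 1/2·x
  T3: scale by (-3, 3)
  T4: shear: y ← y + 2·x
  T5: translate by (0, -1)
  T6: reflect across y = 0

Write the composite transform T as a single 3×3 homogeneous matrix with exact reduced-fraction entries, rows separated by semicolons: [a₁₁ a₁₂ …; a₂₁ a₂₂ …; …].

T = [-3 0 0; 15/2 3 1; 0 0 1]

T1 = [1 0 0; 0 -1 0; 0 0 1]
T2·T1 = [1 0 0; -1/2 -1 0; 0 0 1]
T3·…·T1 = [-3 0 0; -3/2 -3 0; 0 0 1]
T4·…·T1 = [-3 0 0; -15/2 -3 0; 0 0 1]
T5·…·T1 = [-3 0 0; -15/2 -3 -1; 0 0 1]
T6·…·T1 = [-3 0 0; 15/2 3 1; 0 0 1]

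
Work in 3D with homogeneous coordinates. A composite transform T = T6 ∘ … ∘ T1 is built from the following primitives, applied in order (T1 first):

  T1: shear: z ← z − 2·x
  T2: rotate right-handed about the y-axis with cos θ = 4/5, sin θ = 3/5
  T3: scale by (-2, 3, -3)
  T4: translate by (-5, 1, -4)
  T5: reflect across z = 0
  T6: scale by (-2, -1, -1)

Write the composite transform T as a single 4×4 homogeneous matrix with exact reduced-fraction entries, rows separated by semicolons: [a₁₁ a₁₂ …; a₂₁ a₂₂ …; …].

T1 = [1 0 0 0; 0 1 0 0; -2 0 1 0; 0 0 0 1]
T2·T1 = [-2/5 0 3/5 0; 0 1 0 0; -11/5 0 4/5 0; 0 0 0 1]
T3·…·T1 = [4/5 0 -6/5 0; 0 3 0 0; 33/5 0 -12/5 0; 0 0 0 1]
T4·…·T1 = [4/5 0 -6/5 -5; 0 3 0 1; 33/5 0 -12/5 -4; 0 0 0 1]
T5·…·T1 = [4/5 0 -6/5 -5; 0 3 0 1; -33/5 0 12/5 4; 0 0 0 1]
T6·…·T1 = [-8/5 0 12/5 10; 0 -3 0 -1; 33/5 0 -12/5 -4; 0 0 0 1]

T = [-8/5 0 12/5 10; 0 -3 0 -1; 33/5 0 -12/5 -4; 0 0 0 1]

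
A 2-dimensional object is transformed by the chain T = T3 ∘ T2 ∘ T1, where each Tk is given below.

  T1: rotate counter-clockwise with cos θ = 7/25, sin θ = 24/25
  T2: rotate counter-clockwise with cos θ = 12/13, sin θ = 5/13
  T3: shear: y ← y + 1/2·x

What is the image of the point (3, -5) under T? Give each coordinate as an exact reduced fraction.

T(p) = (1507/325, 761/130)

T1 rotate counter-clockwise with cos θ = 7/25, sin θ = 24/25: (3, -5) → (141/25, 37/25)
T2 rotate counter-clockwise with cos θ = 12/13, sin θ = 5/13: (141/25, 37/25) → (1507/325, 1149/325)
T3 shear: y ← y + 1/2·x: (1507/325, 1149/325) → (1507/325, 761/130)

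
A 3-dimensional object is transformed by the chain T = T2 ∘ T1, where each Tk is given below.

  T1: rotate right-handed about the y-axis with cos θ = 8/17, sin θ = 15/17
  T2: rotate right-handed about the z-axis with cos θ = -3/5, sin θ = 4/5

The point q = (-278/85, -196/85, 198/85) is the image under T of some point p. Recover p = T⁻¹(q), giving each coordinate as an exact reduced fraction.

p = (-2, 4, 6/5)

T1 = [8/17 0 15/17 0; 0 1 0 0; -15/17 0 8/17 0; 0 0 0 1]
T2·T1 = [-24/85 -4/5 -9/17 0; 32/85 -3/5 12/17 0; -15/17 0 8/17 0; 0 0 0 1]
det M = 1; M⁻¹ = [-24/85 32/85 -15/17 0; -4/5 -3/5 0 0; -9/17 12/17 8/17 0; 0 0 0 1]
M⁻¹ · (-278/85, -196/85, 198/85)ᵀ = (-2, 4, 6/5)ᵀ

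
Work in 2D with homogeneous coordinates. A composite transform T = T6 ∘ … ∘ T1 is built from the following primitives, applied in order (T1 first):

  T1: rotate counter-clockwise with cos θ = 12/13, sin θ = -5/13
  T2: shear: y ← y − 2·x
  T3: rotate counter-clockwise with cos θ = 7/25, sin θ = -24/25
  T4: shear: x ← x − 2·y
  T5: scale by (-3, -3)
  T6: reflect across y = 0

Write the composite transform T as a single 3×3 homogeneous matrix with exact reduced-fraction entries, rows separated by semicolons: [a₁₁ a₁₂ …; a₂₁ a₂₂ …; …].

T = [-222/65 -177/65 0; -1473/325 -318/325 0; 0 0 1]

T1 = [12/13 5/13 0; -5/13 12/13 0; 0 0 1]
T2·T1 = [12/13 5/13 0; -29/13 2/13 0; 0 0 1]
T3·…·T1 = [-612/325 83/325 0; -491/325 -106/325 0; 0 0 1]
T4·…·T1 = [74/65 59/65 0; -491/325 -106/325 0; 0 0 1]
T5·…·T1 = [-222/65 -177/65 0; 1473/325 318/325 0; 0 0 1]
T6·…·T1 = [-222/65 -177/65 0; -1473/325 -318/325 0; 0 0 1]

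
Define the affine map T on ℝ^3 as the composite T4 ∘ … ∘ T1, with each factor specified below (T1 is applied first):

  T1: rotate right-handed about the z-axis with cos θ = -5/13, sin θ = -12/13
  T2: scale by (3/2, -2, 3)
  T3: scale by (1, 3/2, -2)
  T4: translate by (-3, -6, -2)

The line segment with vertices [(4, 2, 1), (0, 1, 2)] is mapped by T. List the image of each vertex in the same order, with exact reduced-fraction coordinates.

image vertices: (-33/13, 96/13, -8), (-21/13, -63/13, -14)

T1 rotate right-handed about the z-axis with cos θ = -5/13, sin θ = -12/13: (4, 2, 1) → (4/13, -58/13, 1); (0, 1, 2) → (12/13, -5/13, 2)
T2 scale by (3/2, -2, 3): (4/13, -58/13, 1) → (6/13, 116/13, 3); (12/13, -5/13, 2) → (18/13, 10/13, 6)
T3 scale by (1, 3/2, -2): (6/13, 116/13, 3) → (6/13, 174/13, -6); (18/13, 10/13, 6) → (18/13, 15/13, -12)
T4 translate by (-3, -6, -2): (6/13, 174/13, -6) → (-33/13, 96/13, -8); (18/13, 15/13, -12) → (-21/13, -63/13, -14)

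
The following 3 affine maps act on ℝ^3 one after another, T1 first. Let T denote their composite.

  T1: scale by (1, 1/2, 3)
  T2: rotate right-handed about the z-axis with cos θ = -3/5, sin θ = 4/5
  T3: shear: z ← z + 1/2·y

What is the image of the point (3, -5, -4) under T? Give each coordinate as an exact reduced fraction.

T1 scale by (1, 1/2, 3): (3, -5, -4) → (3, -5/2, -12)
T2 rotate right-handed about the z-axis with cos θ = -3/5, sin θ = 4/5: (3, -5/2, -12) → (1/5, 39/10, -12)
T3 shear: z ← z + 1/2·y: (1/5, 39/10, -12) → (1/5, 39/10, -201/20)

T(p) = (1/5, 39/10, -201/20)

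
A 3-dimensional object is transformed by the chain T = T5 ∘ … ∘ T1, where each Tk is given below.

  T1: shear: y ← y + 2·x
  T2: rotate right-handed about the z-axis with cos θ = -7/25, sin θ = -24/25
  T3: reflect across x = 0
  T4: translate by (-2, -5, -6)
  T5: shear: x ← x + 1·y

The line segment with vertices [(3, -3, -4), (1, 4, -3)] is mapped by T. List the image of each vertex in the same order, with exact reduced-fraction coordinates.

image vertices: (-319/25, -218/25, -10), (-378/25, -191/25, -9)

T1 shear: y ← y + 2·x: (3, -3, -4) → (3, 3, -4); (1, 4, -3) → (1, 6, -3)
T2 rotate right-handed about the z-axis with cos θ = -7/25, sin θ = -24/25: (3, 3, -4) → (51/25, -93/25, -4); (1, 6, -3) → (137/25, -66/25, -3)
T3 reflect across x = 0: (51/25, -93/25, -4) → (-51/25, -93/25, -4); (137/25, -66/25, -3) → (-137/25, -66/25, -3)
T4 translate by (-2, -5, -6): (-51/25, -93/25, -4) → (-101/25, -218/25, -10); (-137/25, -66/25, -3) → (-187/25, -191/25, -9)
T5 shear: x ← x + 1·y: (-101/25, -218/25, -10) → (-319/25, -218/25, -10); (-187/25, -191/25, -9) → (-378/25, -191/25, -9)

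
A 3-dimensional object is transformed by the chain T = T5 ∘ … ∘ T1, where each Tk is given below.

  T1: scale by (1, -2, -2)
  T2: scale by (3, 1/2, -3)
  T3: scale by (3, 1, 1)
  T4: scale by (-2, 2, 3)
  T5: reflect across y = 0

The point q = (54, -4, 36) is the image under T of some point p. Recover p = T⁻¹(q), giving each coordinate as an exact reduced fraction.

T1 = [1 0 0 0; 0 -2 0 0; 0 0 -2 0; 0 0 0 1]
T2·T1 = [3 0 0 0; 0 -1 0 0; 0 0 6 0; 0 0 0 1]
T3·…·T1 = [9 0 0 0; 0 -1 0 0; 0 0 6 0; 0 0 0 1]
T4·…·T1 = [-18 0 0 0; 0 -2 0 0; 0 0 18 0; 0 0 0 1]
T5·…·T1 = [-18 0 0 0; 0 2 0 0; 0 0 18 0; 0 0 0 1]
det M = -648; M⁻¹ = [-1/18 0 0 0; 0 1/2 0 0; 0 0 1/18 0; 0 0 0 1]
M⁻¹ · (54, -4, 36)ᵀ = (-3, -2, 2)ᵀ

p = (-3, -2, 2)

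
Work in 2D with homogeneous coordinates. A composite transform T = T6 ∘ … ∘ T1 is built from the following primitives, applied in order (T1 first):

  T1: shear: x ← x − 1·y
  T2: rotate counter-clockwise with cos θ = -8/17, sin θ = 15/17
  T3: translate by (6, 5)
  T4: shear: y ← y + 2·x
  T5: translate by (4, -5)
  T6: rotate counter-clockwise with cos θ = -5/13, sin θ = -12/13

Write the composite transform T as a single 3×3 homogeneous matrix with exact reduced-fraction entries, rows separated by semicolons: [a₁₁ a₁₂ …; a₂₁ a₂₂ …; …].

T1 = [1 -1 0; 0 1 0; 0 0 1]
T2·T1 = [-8/17 -7/17 0; 15/17 -23/17 0; 0 0 1]
T3·…·T1 = [-8/17 -7/17 6; 15/17 -23/17 5; 0 0 1]
T4·…·T1 = [-8/17 -7/17 6; -1/17 -37/17 17; 0 0 1]
T5·…·T1 = [-8/17 -7/17 10; -1/17 -37/17 12; 0 0 1]
T6·…·T1 = [28/221 -409/221 94/13; 101/221 269/221 -180/13; 0 0 1]

T = [28/221 -409/221 94/13; 101/221 269/221 -180/13; 0 0 1]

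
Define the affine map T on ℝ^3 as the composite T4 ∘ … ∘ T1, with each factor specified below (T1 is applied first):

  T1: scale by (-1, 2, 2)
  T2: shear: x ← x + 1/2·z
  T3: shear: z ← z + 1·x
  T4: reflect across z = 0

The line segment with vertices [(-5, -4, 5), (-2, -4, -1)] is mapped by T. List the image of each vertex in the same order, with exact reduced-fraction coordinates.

T1 scale by (-1, 2, 2): (-5, -4, 5) → (5, -8, 10); (-2, -4, -1) → (2, -8, -2)
T2 shear: x ← x + 1/2·z: (5, -8, 10) → (10, -8, 10); (2, -8, -2) → (1, -8, -2)
T3 shear: z ← z + 1·x: (10, -8, 10) → (10, -8, 20); (1, -8, -2) → (1, -8, -1)
T4 reflect across z = 0: (10, -8, 20) → (10, -8, -20); (1, -8, -1) → (1, -8, 1)

image vertices: (10, -8, -20), (1, -8, 1)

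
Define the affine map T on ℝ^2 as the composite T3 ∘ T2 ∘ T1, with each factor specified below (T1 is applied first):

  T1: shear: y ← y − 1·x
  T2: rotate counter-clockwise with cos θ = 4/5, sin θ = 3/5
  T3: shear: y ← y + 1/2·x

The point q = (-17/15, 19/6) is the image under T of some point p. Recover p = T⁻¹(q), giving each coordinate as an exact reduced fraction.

p = (4/3, 5)

T1 = [1 0 0; -1 1 0; 0 0 1]
T2·T1 = [7/5 -3/5 0; -1/5 4/5 0; 0 0 1]
T3·…·T1 = [7/5 -3/5 0; 1/2 1/2 0; 0 0 1]
det M = 1; M⁻¹ = [1/2 3/5 0; -1/2 7/5 0; 0 0 1]
M⁻¹ · (-17/15, 19/6)ᵀ = (4/3, 5)ᵀ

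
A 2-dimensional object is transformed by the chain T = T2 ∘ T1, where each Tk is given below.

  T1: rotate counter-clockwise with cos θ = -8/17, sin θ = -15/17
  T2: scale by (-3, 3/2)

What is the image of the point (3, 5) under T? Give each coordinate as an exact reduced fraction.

T1 rotate counter-clockwise with cos θ = -8/17, sin θ = -15/17: (3, 5) → (3, -5)
T2 scale by (-3, 3/2): (3, -5) → (-9, -15/2)

T(p) = (-9, -15/2)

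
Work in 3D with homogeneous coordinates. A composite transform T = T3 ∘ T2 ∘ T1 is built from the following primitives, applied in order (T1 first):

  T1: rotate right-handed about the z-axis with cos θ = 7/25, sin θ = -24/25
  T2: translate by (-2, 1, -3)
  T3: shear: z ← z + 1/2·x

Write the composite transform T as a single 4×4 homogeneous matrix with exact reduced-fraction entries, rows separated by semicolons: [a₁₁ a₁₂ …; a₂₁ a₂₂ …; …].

T1 = [7/25 24/25 0 0; -24/25 7/25 0 0; 0 0 1 0; 0 0 0 1]
T2·T1 = [7/25 24/25 0 -2; -24/25 7/25 0 1; 0 0 1 -3; 0 0 0 1]
T3·…·T1 = [7/25 24/25 0 -2; -24/25 7/25 0 1; 7/50 12/25 1 -4; 0 0 0 1]

T = [7/25 24/25 0 -2; -24/25 7/25 0 1; 7/50 12/25 1 -4; 0 0 0 1]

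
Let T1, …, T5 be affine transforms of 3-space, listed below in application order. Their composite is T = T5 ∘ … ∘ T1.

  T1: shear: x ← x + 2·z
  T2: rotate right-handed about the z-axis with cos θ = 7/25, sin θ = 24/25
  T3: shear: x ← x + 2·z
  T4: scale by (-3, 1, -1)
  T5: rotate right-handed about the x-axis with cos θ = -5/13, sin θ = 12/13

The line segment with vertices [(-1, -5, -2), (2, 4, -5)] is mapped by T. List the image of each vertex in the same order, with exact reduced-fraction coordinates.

image vertices: (9/5, 7/13, -422/65), (1206/25, -136/65, -2593/325)

T1 shear: x ← x + 2·z: (-1, -5, -2) → (-5, -5, -2); (2, 4, -5) → (-8, 4, -5)
T2 rotate right-handed about the z-axis with cos θ = 7/25, sin θ = 24/25: (-5, -5, -2) → (17/5, -31/5, -2); (-8, 4, -5) → (-152/25, -164/25, -5)
T3 shear: x ← x + 2·z: (17/5, -31/5, -2) → (-3/5, -31/5, -2); (-152/25, -164/25, -5) → (-402/25, -164/25, -5)
T4 scale by (-3, 1, -1): (-3/5, -31/5, -2) → (9/5, -31/5, 2); (-402/25, -164/25, -5) → (1206/25, -164/25, 5)
T5 rotate right-handed about the x-axis with cos θ = -5/13, sin θ = 12/13: (9/5, -31/5, 2) → (9/5, 7/13, -422/65); (1206/25, -164/25, 5) → (1206/25, -136/65, -2593/325)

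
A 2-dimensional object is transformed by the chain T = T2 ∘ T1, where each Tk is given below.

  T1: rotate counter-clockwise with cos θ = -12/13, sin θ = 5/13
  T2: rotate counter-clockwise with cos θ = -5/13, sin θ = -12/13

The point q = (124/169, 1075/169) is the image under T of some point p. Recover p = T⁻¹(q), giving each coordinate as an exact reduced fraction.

p = (5, 4)

T1 = [-12/13 -5/13 0; 5/13 -12/13 0; 0 0 1]
T2·T1 = [120/169 -119/169 0; 119/169 120/169 0; 0 0 1]
det M = 1; M⁻¹ = [120/169 119/169 0; -119/169 120/169 0; 0 0 1]
M⁻¹ · (124/169, 1075/169)ᵀ = (5, 4)ᵀ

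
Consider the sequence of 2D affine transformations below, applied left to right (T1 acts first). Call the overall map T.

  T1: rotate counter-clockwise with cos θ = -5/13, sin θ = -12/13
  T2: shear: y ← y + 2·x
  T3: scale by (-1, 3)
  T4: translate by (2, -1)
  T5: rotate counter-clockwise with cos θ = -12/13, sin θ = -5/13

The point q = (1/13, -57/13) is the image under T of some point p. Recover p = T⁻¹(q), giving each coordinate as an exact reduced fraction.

p = (-1, 0)

T1 = [-5/13 12/13 0; -12/13 -5/13 0; 0 0 1]
T2·T1 = [-5/13 12/13 0; -22/13 19/13 0; 0 0 1]
T3·…·T1 = [5/13 -12/13 0; -66/13 57/13 0; 0 0 1]
T4·…·T1 = [5/13 -12/13 2; -66/13 57/13 -1; 0 0 1]
T5·…·T1 = [-30/13 33/13 -29/13; 59/13 -48/13 2/13; 0 0 1]
det M = -3; M⁻¹ = [16/13 11/13 34/13; 59/39 10/13 127/39; 0 0 1]
M⁻¹ · (1/13, -57/13)ᵀ = (-1, 0)ᵀ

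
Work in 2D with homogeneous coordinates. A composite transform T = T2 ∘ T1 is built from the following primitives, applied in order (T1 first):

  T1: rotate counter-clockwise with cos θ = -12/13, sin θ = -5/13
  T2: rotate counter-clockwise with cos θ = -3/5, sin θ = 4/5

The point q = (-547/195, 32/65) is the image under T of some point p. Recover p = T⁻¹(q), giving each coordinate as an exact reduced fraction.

T1 = [-12/13 5/13 0; -5/13 -12/13 0; 0 0 1]
T2·T1 = [56/65 33/65 0; -33/65 56/65 0; 0 0 1]
det M = 1; M⁻¹ = [56/65 -33/65 0; 33/65 56/65 0; 0 0 1]
M⁻¹ · (-547/195, 32/65)ᵀ = (-8/3, -1)ᵀ

p = (-8/3, -1)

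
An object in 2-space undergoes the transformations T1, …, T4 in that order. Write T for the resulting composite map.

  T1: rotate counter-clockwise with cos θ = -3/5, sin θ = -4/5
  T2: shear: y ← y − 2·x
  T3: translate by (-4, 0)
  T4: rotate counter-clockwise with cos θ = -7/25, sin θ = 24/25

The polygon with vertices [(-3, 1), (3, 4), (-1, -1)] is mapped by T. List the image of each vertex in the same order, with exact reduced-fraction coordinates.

image vertices: (457/125, -49/125), (1003/125, -46/125), (-69/125, -567/125)

T1 rotate counter-clockwise with cos θ = -3/5, sin θ = -4/5: (-3, 1) → (13/5, 9/5); (3, 4) → (7/5, -24/5); (-1, -1) → (-1/5, 7/5)
T2 shear: y ← y − 2·x: (13/5, 9/5) → (13/5, -17/5); (7/5, -24/5) → (7/5, -38/5); (-1/5, 7/5) → (-1/5, 9/5)
T3 translate by (-4, 0): (13/5, -17/5) → (-7/5, -17/5); (7/5, -38/5) → (-13/5, -38/5); (-1/5, 9/5) → (-21/5, 9/5)
T4 rotate counter-clockwise with cos θ = -7/25, sin θ = 24/25: (-7/5, -17/5) → (457/125, -49/125); (-13/5, -38/5) → (1003/125, -46/125); (-21/5, 9/5) → (-69/125, -567/125)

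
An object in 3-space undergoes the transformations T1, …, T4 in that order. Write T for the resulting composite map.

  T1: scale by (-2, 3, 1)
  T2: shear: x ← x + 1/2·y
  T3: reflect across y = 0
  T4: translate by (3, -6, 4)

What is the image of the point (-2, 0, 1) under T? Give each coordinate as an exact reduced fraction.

T(p) = (7, -6, 5)

T1 scale by (-2, 3, 1): (-2, 0, 1) → (4, 0, 1)
T2 shear: x ← x + 1/2·y: (4, 0, 1) → (4, 0, 1)
T3 reflect across y = 0: (4, 0, 1) → (4, 0, 1)
T4 translate by (3, -6, 4): (4, 0, 1) → (7, -6, 5)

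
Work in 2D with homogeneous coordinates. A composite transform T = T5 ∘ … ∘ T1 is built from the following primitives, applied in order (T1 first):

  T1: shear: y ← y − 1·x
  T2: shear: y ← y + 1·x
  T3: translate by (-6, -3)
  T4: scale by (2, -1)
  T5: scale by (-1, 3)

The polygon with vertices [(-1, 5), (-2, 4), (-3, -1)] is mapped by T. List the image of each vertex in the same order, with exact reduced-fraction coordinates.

T1 shear: y ← y − 1·x: (-1, 5) → (-1, 6); (-2, 4) → (-2, 6); (-3, -1) → (-3, 2)
T2 shear: y ← y + 1·x: (-1, 6) → (-1, 5); (-2, 6) → (-2, 4); (-3, 2) → (-3, -1)
T3 translate by (-6, -3): (-1, 5) → (-7, 2); (-2, 4) → (-8, 1); (-3, -1) → (-9, -4)
T4 scale by (2, -1): (-7, 2) → (-14, -2); (-8, 1) → (-16, -1); (-9, -4) → (-18, 4)
T5 scale by (-1, 3): (-14, -2) → (14, -6); (-16, -1) → (16, -3); (-18, 4) → (18, 12)

image vertices: (14, -6), (16, -3), (18, 12)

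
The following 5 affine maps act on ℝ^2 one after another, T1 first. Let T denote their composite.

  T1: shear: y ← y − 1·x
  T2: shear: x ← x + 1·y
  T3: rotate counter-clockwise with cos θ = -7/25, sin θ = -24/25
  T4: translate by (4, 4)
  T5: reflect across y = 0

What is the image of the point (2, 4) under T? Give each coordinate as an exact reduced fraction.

T(p) = (24/5, 2/5)

T1 shear: y ← y − 1·x: (2, 4) → (2, 2)
T2 shear: x ← x + 1·y: (2, 2) → (4, 2)
T3 rotate counter-clockwise with cos θ = -7/25, sin θ = -24/25: (4, 2) → (4/5, -22/5)
T4 translate by (4, 4): (4/5, -22/5) → (24/5, -2/5)
T5 reflect across y = 0: (24/5, -2/5) → (24/5, 2/5)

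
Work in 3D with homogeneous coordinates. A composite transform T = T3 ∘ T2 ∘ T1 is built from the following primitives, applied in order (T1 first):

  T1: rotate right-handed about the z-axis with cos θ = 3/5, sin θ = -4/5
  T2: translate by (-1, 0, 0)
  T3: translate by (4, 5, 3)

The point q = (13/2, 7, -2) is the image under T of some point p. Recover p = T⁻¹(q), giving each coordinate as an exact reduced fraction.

T1 = [3/5 4/5 0 0; -4/5 3/5 0 0; 0 0 1 0; 0 0 0 1]
T2·T1 = [3/5 4/5 0 -1; -4/5 3/5 0 0; 0 0 1 0; 0 0 0 1]
T3·…·T1 = [3/5 4/5 0 3; -4/5 3/5 0 5; 0 0 1 3; 0 0 0 1]
det M = 1; M⁻¹ = [3/5 -4/5 0 11/5; 4/5 3/5 0 -27/5; 0 0 1 -3; 0 0 0 1]
M⁻¹ · (13/2, 7, -2)ᵀ = (1/2, 4, -5)ᵀ

p = (1/2, 4, -5)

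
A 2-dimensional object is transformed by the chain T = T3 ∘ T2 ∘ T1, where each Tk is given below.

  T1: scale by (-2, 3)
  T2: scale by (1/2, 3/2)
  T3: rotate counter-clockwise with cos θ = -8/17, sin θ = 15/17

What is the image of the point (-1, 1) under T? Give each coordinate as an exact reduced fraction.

T(p) = (-151/34, -21/17)

T1 scale by (-2, 3): (-1, 1) → (2, 3)
T2 scale by (1/2, 3/2): (2, 3) → (1, 9/2)
T3 rotate counter-clockwise with cos θ = -8/17, sin θ = 15/17: (1, 9/2) → (-151/34, -21/17)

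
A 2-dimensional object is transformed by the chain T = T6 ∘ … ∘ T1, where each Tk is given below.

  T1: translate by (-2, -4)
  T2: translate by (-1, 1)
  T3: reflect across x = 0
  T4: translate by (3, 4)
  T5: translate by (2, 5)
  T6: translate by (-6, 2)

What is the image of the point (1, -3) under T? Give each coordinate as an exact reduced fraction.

T1 translate by (-2, -4): (1, -3) → (-1, -7)
T2 translate by (-1, 1): (-1, -7) → (-2, -6)
T3 reflect across x = 0: (-2, -6) → (2, -6)
T4 translate by (3, 4): (2, -6) → (5, -2)
T5 translate by (2, 5): (5, -2) → (7, 3)
T6 translate by (-6, 2): (7, 3) → (1, 5)

T(p) = (1, 5)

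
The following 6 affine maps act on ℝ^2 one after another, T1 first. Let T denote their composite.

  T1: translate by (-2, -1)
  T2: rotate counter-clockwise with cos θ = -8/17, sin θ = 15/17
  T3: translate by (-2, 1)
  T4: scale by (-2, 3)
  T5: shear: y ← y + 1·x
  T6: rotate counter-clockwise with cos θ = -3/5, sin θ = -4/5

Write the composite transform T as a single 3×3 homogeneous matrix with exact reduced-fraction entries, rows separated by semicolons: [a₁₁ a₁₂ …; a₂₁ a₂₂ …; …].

T1 = [1 0 -2; 0 1 -1; 0 0 1]
T2·T1 = [-8/17 -15/17 31/17; 15/17 -8/17 -22/17; 0 0 1]
T3·…·T1 = [-8/17 -15/17 -3/17; 15/17 -8/17 -5/17; 0 0 1]
T4·…·T1 = [16/17 30/17 6/17; 45/17 -24/17 -15/17; 0 0 1]
T5·…·T1 = [16/17 30/17 6/17; 61/17 6/17 -9/17; 0 0 1]
T6·…·T1 = [196/85 -66/85 -54/85; -247/85 -138/85 3/85; 0 0 1]

T = [196/85 -66/85 -54/85; -247/85 -138/85 3/85; 0 0 1]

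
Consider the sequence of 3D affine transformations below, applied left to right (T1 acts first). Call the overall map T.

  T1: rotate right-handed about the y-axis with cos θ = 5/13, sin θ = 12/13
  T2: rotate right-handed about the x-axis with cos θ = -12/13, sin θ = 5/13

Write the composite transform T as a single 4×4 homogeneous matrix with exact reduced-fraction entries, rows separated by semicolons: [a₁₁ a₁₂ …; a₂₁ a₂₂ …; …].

T = [5/13 0 12/13 0; 60/169 -12/13 -25/169 0; 144/169 5/13 -60/169 0; 0 0 0 1]

T1 = [5/13 0 12/13 0; 0 1 0 0; -12/13 0 5/13 0; 0 0 0 1]
T2·T1 = [5/13 0 12/13 0; 60/169 -12/13 -25/169 0; 144/169 5/13 -60/169 0; 0 0 0 1]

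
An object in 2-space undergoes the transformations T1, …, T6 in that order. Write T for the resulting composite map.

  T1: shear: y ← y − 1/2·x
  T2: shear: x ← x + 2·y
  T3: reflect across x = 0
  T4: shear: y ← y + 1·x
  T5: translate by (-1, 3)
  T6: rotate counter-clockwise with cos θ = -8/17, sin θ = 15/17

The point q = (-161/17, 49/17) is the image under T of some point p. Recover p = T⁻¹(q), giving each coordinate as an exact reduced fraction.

p = (0, -4)

T1 = [1 0 0; -1/2 1 0; 0 0 1]
T2·T1 = [0 2 0; -1/2 1 0; 0 0 1]
T3·…·T1 = [0 -2 0; -1/2 1 0; 0 0 1]
T4·…·T1 = [0 -2 0; -1/2 -1 0; 0 0 1]
T5·…·T1 = [0 -2 -1; -1/2 -1 3; 0 0 1]
T6·…·T1 = [15/34 31/17 -37/17; 4/17 -22/17 -39/17; 0 0 1]
det M = -1; M⁻¹ = [22/17 31/17 7; 4/17 -15/34 -1/2; 0 0 1]
M⁻¹ · (-161/17, 49/17)ᵀ = (0, -4)ᵀ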